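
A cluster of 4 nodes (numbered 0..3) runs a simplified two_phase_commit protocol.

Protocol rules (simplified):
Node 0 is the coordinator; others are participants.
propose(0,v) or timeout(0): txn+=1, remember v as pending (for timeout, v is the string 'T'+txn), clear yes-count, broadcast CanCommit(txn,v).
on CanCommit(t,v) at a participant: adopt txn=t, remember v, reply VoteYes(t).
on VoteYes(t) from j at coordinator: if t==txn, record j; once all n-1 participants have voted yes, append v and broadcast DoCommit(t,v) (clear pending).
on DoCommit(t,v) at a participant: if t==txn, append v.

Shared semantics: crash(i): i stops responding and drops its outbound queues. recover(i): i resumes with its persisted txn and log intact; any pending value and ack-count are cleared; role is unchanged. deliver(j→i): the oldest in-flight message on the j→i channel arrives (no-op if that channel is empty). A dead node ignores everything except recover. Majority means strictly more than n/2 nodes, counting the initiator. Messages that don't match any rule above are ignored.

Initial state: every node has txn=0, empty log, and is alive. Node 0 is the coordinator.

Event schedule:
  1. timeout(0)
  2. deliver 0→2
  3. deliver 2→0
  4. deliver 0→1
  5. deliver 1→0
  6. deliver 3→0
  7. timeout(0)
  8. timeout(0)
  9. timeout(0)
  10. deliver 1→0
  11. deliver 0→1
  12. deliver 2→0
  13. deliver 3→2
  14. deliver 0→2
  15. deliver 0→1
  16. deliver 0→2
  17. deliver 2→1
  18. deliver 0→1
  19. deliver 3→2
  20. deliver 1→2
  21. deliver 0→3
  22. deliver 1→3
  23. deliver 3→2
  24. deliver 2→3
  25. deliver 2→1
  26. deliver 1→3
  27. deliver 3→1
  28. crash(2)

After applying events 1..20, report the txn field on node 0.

step 1 timeout(0): 0={coor,t=1,log=-}
step 2 deliver 0→2: 2={part,t=1,log=-}
step 3 deliver 2→0: —
step 4 deliver 0→1: 1={part,t=1,log=-}
step 5 deliver 1→0: —
step 6 deliver 3→0: —
step 7 timeout(0): 0={coor,t=2,log=-}
step 8 timeout(0): 0={coor,t=3,log=-}
step 9 timeout(0): 0={coor,t=4,log=-}
step 10 deliver 1→0: —
step 11 deliver 0→1: 1={part,t=2,log=-}
step 12 deliver 2→0: —
step 13 deliver 3→2: —
step 14 deliver 0→2: 2={part,t=2,log=-}
step 15 deliver 0→1: 1={part,t=3,log=-}
step 16 deliver 0→2: 2={part,t=3,log=-}
step 17 deliver 2→1: —
step 18 deliver 0→1: 1={part,t=4,log=-}
step 19 deliver 3→2: —
step 20 deliver 1→2: —

4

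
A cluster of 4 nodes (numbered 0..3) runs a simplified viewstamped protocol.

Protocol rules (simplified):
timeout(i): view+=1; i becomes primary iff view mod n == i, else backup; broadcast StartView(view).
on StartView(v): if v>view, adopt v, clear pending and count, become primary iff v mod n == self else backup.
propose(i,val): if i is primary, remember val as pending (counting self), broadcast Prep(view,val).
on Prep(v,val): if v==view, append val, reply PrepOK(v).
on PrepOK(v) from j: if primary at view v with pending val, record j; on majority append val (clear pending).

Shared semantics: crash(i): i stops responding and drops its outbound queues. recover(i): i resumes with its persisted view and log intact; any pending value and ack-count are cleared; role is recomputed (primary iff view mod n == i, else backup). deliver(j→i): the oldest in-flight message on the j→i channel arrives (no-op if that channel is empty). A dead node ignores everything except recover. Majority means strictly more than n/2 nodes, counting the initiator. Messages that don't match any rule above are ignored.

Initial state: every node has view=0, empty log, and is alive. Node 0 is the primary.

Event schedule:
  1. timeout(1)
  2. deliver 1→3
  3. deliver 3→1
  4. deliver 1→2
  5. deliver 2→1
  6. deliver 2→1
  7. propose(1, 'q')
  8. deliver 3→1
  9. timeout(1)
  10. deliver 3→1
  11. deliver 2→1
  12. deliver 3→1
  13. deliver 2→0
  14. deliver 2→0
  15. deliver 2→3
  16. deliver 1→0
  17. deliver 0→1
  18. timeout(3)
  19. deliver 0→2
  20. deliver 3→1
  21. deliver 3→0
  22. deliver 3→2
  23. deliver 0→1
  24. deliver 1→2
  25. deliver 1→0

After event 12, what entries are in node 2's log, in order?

empty

after 1 — timeout(1): n1:prim/v1/[-]
after 2 — deliver 1→3: n3:back/v1/[-]
after 3 — deliver 3→1: ·
after 4 — deliver 1→2: n2:back/v1/[-]
after 5 — deliver 2→1: ·
after 6 — deliver 2→1: ·
after 7 — propose(1,'q'): ·
after 8 — deliver 3→1: ·
after 9 — timeout(1): n1:back/v2/[-]
after 10 — deliver 3→1: ·
after 11 — deliver 2→1: ·
after 12 — deliver 3→1: ·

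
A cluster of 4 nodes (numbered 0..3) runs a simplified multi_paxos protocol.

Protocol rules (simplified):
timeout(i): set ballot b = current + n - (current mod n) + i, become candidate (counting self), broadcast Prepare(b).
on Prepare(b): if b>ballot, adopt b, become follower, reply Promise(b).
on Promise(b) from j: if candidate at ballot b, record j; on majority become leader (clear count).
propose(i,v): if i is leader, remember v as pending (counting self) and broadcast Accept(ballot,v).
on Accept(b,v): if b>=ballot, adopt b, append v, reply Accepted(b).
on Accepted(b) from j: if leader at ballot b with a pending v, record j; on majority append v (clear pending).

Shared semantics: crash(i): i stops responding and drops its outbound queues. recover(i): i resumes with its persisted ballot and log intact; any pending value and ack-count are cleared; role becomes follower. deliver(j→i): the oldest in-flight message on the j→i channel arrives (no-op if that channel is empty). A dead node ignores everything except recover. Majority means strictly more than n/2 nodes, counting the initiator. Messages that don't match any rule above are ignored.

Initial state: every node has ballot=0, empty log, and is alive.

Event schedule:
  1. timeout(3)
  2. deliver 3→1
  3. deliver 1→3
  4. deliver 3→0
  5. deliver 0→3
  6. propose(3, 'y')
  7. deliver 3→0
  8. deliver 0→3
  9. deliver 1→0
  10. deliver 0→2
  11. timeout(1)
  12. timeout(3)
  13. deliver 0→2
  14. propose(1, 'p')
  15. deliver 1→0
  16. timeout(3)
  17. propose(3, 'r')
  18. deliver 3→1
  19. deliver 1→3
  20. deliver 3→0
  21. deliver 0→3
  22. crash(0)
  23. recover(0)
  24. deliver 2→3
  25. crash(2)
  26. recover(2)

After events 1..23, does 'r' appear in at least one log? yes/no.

no

step 1 timeout(3): 3={cand,b=7,log=-}
step 2 deliver 3→1: 1={foll,b=7,log=-}
step 3 deliver 1→3: —
step 4 deliver 3→0: 0={foll,b=7,log=-}
step 5 deliver 0→3: 3={lead,b=7,log=-}
step 6 propose(3,'y'): —
step 7 deliver 3→0: 0={foll,b=7,log=y}
step 8 deliver 0→3: —
step 9 deliver 1→0: —
step 10 deliver 0→2: —
step 11 timeout(1): 1={cand,b=9,log=-}
step 12 timeout(3): 3={cand,b=11,log=-}
step 13 deliver 0→2: —
step 14 propose(1,'p'): —
step 15 deliver 1→0: 0={foll,b=9,log=y}
step 16 timeout(3): 3={cand,b=15,log=-}
step 17 propose(3,'r'): —
step 18 deliver 3→1: —
step 19 deliver 1→3: —
step 20 deliver 3→0: 0={foll,b=11,log=y}
step 21 deliver 0→3: —
step 22 crash(0): 0={✗foll,b=11,log=y}
step 23 recover(0): 0={foll,b=11,log=y}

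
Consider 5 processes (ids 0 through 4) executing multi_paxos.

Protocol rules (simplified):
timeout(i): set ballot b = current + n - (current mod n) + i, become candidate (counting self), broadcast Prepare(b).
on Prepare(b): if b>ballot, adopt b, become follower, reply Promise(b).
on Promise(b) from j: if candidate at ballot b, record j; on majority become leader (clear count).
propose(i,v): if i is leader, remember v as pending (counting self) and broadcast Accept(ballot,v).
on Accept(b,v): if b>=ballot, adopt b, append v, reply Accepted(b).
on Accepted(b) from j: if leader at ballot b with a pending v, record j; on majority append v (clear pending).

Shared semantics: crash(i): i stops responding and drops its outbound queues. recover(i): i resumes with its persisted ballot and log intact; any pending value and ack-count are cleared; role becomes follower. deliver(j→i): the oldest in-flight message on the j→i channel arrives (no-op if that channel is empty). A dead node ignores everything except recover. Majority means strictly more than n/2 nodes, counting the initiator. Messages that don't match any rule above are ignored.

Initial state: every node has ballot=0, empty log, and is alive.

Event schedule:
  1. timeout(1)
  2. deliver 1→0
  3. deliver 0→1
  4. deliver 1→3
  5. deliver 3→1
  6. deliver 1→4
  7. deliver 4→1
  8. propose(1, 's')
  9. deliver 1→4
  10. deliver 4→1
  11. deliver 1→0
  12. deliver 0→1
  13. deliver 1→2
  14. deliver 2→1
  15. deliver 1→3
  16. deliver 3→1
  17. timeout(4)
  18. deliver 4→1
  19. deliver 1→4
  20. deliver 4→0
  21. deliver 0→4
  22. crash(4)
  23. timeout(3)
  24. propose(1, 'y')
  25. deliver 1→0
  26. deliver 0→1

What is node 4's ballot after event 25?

e1 timeout(1): 1[cand,b=6,-]
e2 deliver 1→0: 0[foll,b=6,-]
e3 deliver 0→1: ·
e4 deliver 1→3: 3[foll,b=6,-]
e5 deliver 3→1: 1[lead,b=6,-]
e6 deliver 1→4: 4[foll,b=6,-]
e7 deliver 4→1: ·
e8 propose(1,'s'): ·
e9 deliver 1→4: 4[foll,b=6,s]
e10 deliver 4→1: ·
e11 deliver 1→0: 0[foll,b=6,s]
e12 deliver 0→1: 1[lead,b=6,s]
e13 deliver 1→2: 2[foll,b=6,-]
e14 deliver 2→1: ·
e15 deliver 1→3: 3[foll,b=6,s]
e16 deliver 3→1: ·
e17 timeout(4): 4[cand,b=14,s]
e18 deliver 4→1: 1[foll,b=14,s]
e19 deliver 1→4: ·
e20 deliver 4→0: 0[foll,b=14,s]
e21 deliver 0→4: 4[lead,b=14,s]
e22 crash(4): 4[✗lead,b=14,s]
e23 timeout(3): 3[cand,b=13,s]
e24 propose(1,'y'): ·
e25 deliver 1→0: ·

14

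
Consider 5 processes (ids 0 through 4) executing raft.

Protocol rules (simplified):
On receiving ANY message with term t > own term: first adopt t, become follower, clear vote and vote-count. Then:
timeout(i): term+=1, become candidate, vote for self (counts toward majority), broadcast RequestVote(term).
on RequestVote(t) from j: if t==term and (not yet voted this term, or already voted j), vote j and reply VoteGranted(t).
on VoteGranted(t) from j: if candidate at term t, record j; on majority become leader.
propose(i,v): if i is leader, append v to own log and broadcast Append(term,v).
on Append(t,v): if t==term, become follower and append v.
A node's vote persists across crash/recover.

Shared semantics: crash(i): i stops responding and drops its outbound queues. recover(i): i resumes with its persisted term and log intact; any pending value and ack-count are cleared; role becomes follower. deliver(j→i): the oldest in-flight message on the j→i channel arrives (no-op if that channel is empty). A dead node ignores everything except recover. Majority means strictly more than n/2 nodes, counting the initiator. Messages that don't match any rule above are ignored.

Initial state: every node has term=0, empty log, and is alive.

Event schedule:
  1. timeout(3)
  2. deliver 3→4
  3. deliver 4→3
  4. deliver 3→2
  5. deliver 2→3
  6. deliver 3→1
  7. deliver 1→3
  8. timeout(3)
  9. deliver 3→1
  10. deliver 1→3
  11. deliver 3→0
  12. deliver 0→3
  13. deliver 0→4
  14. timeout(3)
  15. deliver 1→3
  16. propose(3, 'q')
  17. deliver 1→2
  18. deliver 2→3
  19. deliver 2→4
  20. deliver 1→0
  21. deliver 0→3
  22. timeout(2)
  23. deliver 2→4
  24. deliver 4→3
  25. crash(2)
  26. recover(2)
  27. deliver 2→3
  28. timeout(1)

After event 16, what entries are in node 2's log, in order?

empty

after 1 — timeout(3): n3:cand/t1/[-]
after 2 — deliver 3→4: n4:foll/t1/[-]
after 3 — deliver 4→3: ·
after 4 — deliver 3→2: n2:foll/t1/[-]
after 5 — deliver 2→3: n3:lead/t1/[-]
after 6 — deliver 3→1: n1:foll/t1/[-]
after 7 — deliver 1→3: ·
after 8 — timeout(3): n3:cand/t2/[-]
after 9 — deliver 3→1: n1:foll/t2/[-]
after 10 — deliver 1→3: ·
after 11 — deliver 3→0: n0:foll/t1/[-]
after 12 — deliver 0→3: ·
after 13 — deliver 0→4: ·
after 14 — timeout(3): n3:cand/t3/[-]
after 15 — deliver 1→3: ·
after 16 — propose(3,'q'): ·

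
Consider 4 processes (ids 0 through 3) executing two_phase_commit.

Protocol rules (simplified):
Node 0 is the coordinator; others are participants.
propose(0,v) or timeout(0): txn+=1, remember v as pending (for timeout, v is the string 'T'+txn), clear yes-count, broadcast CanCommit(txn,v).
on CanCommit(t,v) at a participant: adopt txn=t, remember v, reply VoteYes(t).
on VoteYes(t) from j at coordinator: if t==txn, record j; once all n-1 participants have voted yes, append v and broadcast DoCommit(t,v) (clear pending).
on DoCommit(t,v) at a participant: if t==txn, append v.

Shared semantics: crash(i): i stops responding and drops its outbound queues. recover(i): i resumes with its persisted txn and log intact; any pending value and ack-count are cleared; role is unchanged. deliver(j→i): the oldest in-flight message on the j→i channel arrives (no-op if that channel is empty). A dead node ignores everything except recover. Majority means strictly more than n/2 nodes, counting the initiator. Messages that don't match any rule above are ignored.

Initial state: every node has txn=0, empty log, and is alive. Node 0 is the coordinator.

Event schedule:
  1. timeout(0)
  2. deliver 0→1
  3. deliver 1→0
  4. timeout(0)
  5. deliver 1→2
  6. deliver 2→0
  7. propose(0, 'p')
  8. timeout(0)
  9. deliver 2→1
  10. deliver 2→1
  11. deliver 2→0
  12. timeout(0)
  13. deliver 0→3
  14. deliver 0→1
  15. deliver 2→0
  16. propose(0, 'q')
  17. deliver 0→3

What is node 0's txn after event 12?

5

1. timeout(0):  <0:coor t1 ->
2. deliver 0→1:  <1:part t1 ->
3. deliver 1→0:  nop
4. timeout(0):  <0:coor t2 ->
5. deliver 1→2:  nop
6. deliver 2→0:  nop
7. propose(0,'p'):  <0:coor t3 ->
8. timeout(0):  <0:coor t4 ->
9. deliver 2→1:  nop
10. deliver 2→1:  nop
11. deliver 2→0:  nop
12. timeout(0):  <0:coor t5 ->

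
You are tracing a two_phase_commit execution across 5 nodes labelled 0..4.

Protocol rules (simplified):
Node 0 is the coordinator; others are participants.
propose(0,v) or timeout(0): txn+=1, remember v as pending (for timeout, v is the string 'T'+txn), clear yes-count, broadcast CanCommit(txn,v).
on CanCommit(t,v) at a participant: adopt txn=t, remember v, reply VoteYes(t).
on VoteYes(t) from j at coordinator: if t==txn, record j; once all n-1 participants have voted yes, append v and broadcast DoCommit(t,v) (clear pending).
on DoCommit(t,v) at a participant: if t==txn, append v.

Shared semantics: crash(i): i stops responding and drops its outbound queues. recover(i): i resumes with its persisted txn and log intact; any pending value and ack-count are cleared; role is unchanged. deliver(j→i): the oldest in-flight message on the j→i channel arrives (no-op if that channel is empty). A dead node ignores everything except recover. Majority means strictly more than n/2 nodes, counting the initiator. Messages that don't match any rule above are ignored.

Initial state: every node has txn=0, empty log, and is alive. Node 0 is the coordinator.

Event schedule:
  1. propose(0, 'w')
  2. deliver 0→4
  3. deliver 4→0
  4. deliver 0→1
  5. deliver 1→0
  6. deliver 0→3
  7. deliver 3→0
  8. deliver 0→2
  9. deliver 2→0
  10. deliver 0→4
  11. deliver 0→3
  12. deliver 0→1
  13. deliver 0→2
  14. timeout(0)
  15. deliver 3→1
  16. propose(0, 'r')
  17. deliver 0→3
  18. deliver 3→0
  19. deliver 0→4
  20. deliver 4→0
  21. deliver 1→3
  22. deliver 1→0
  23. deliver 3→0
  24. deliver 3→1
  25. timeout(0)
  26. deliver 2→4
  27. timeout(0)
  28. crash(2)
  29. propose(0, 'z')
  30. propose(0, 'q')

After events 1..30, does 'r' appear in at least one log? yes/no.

after 1 — propose(0,'w'): n0:coor/t1/[-]
after 2 — deliver 0→4: n4:part/t1/[-]
after 3 — deliver 4→0: ·
after 4 — deliver 0→1: n1:part/t1/[-]
after 5 — deliver 1→0: ·
after 6 — deliver 0→3: n3:part/t1/[-]
after 7 — deliver 3→0: ·
after 8 — deliver 0→2: n2:part/t1/[-]
after 9 — deliver 2→0: n0:coor/t1/[w]
after 10 — deliver 0→4: n4:part/t1/[w]
after 11 — deliver 0→3: n3:part/t1/[w]
after 12 — deliver 0→1: n1:part/t1/[w]
after 13 — deliver 0→2: n2:part/t1/[w]
after 14 — timeout(0): n0:coor/t2/[w]
after 15 — deliver 3→1: ·
after 16 — propose(0,'r'): n0:coor/t3/[w]
after 17 — deliver 0→3: n3:part/t2/[w]
after 18 — deliver 3→0: ·
after 19 — deliver 0→4: n4:part/t2/[w]
after 20 — deliver 4→0: ·
after 21 — deliver 1→3: ·
after 22 — deliver 1→0: ·
after 23 — deliver 3→0: ·
after 24 — deliver 3→1: ·
after 25 — timeout(0): n0:coor/t4/[w]
after 26 — deliver 2→4: ·
after 27 — timeout(0): n0:coor/t5/[w]
after 28 — crash(2): n2:✗part/t1/[w]
after 29 — propose(0,'z'): n0:coor/t6/[w]
after 30 — propose(0,'q'): n0:coor/t7/[w]

no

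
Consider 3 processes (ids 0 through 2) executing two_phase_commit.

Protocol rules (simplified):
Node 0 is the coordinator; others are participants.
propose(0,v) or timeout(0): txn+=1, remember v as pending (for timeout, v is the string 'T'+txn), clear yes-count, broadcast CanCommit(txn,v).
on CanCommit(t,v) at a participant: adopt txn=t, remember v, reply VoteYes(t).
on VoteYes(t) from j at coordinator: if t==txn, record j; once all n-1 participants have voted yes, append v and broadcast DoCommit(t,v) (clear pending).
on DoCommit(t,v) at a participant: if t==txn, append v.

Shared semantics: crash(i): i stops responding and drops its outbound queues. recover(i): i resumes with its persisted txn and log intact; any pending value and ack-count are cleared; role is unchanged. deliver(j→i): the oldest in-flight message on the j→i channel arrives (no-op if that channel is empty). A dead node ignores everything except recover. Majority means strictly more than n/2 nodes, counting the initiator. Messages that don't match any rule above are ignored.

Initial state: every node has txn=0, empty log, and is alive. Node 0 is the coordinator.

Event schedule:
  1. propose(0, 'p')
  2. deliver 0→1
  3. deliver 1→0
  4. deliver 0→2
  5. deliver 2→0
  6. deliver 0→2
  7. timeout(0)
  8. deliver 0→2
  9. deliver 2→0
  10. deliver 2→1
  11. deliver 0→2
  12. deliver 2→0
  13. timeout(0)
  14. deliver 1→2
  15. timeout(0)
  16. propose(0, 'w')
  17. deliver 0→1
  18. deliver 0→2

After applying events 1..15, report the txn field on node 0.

4

e1 propose(0,'p'): 0[coor,t=1,-]
e2 deliver 0→1: 1[part,t=1,-]
e3 deliver 1→0: ·
e4 deliver 0→2: 2[part,t=1,-]
e5 deliver 2→0: 0[coor,t=1,p]
e6 deliver 0→2: 2[part,t=1,p]
e7 timeout(0): 0[coor,t=2,p]
e8 deliver 0→2: 2[part,t=2,p]
e9 deliver 2→0: ·
e10 deliver 2→1: ·
e11 deliver 0→2: ·
e12 deliver 2→0: ·
e13 timeout(0): 0[coor,t=3,p]
e14 deliver 1→2: ·
e15 timeout(0): 0[coor,t=4,p]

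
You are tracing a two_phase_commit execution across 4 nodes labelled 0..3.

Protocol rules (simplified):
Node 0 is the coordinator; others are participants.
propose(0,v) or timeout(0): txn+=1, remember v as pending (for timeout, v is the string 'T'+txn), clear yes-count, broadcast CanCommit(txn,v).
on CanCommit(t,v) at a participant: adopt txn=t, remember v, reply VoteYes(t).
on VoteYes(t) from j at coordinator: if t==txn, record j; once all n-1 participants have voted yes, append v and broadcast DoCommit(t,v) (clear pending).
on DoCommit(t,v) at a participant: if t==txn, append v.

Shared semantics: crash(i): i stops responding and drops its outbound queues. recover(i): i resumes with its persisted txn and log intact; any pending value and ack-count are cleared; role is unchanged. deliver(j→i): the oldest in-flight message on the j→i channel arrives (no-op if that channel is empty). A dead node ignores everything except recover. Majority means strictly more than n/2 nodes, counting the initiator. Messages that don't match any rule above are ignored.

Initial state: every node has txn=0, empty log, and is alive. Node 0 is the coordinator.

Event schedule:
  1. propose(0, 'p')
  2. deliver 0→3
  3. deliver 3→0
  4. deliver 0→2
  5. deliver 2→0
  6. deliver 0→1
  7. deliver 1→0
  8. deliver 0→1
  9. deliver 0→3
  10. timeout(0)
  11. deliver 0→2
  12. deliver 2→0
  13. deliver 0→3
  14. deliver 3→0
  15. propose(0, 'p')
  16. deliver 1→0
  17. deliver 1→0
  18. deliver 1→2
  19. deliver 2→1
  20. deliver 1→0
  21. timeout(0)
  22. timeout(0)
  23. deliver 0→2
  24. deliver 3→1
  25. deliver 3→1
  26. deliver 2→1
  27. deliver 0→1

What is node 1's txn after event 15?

[1] propose(0,'p') → N0(coor t1 [-])
[2] deliver 0→3 → N3(part t1 [-])
[3] deliver 3→0 → ∅
[4] deliver 0→2 → N2(part t1 [-])
[5] deliver 2→0 → ∅
[6] deliver 0→1 → N1(part t1 [-])
[7] deliver 1→0 → N0(coor t1 [p])
[8] deliver 0→1 → N1(part t1 [p])
[9] deliver 0→3 → N3(part t1 [p])
[10] timeout(0) → N0(coor t2 [p])
[11] deliver 0→2 → N2(part t1 [p])
[12] deliver 2→0 → ∅
[13] deliver 0→3 → N3(part t2 [p])
[14] deliver 3→0 → ∅
[15] propose(0,'p') → N0(coor t3 [p])

1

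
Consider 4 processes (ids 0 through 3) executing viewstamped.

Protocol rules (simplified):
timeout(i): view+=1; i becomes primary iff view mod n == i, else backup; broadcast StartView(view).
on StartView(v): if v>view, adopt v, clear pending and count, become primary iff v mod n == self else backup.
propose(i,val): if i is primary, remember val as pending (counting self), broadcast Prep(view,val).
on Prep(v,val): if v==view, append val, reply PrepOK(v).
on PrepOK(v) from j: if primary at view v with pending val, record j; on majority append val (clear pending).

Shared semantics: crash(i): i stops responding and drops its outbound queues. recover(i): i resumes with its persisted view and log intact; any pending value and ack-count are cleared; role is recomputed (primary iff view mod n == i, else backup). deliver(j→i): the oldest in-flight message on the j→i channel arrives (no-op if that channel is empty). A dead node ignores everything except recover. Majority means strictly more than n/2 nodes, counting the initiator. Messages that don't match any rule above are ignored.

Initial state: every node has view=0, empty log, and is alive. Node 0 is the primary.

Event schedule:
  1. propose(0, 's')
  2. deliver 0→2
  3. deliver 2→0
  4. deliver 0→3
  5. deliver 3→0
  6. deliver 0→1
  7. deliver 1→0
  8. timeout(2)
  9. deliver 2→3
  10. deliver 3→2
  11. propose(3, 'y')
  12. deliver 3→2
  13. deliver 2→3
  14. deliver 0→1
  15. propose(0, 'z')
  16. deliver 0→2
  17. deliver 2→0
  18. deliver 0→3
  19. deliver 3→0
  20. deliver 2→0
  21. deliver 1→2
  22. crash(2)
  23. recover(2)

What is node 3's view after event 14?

1

after 1 — propose(0,'s'): ·
after 2 — deliver 0→2: n2:back/v0/[s]
after 3 — deliver 2→0: ·
after 4 — deliver 0→3: n3:back/v0/[s]
after 5 — deliver 3→0: n0:prim/v0/[s]
after 6 — deliver 0→1: n1:back/v0/[s]
after 7 — deliver 1→0: ·
after 8 — timeout(2): n2:back/v1/[s]
after 9 — deliver 2→3: n3:back/v1/[s]
after 10 — deliver 3→2: ·
after 11 — propose(3,'y'): ·
after 12 — deliver 3→2: ·
after 13 — deliver 2→3: ·
after 14 — deliver 0→1: ·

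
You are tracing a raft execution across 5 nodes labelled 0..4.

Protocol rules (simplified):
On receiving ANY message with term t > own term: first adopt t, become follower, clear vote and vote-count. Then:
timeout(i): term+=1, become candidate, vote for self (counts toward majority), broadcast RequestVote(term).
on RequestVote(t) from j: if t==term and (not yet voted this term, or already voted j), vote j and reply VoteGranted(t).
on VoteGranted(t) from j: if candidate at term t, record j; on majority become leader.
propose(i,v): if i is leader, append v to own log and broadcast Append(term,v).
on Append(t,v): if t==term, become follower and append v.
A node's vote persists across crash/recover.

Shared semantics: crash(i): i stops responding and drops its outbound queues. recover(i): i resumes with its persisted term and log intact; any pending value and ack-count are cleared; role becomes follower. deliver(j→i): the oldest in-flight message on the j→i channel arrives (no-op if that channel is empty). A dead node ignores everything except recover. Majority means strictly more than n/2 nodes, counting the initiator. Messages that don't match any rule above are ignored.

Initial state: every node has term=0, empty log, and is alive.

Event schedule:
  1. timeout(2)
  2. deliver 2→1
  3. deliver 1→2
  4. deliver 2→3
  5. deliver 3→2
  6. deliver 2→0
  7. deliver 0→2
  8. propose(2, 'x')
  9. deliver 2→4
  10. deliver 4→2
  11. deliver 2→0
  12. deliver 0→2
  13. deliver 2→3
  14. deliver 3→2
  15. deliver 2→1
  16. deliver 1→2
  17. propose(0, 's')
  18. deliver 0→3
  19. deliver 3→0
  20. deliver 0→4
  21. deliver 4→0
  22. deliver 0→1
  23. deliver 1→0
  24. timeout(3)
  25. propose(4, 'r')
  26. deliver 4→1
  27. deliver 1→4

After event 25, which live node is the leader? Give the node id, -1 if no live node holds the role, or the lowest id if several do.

after 1 — timeout(2): n2:cand/t1/[-]
after 2 — deliver 2→1: n1:foll/t1/[-]
after 3 — deliver 1→2: ·
after 4 — deliver 2→3: n3:foll/t1/[-]
after 5 — deliver 3→2: n2:lead/t1/[-]
after 6 — deliver 2→0: n0:foll/t1/[-]
after 7 — deliver 0→2: ·
after 8 — propose(2,'x'): n2:lead/t1/[x]
after 9 — deliver 2→4: n4:foll/t1/[-]
after 10 — deliver 4→2: ·
after 11 — deliver 2→0: n0:foll/t1/[x]
after 12 — deliver 0→2: ·
after 13 — deliver 2→3: n3:foll/t1/[x]
after 14 — deliver 3→2: ·
after 15 — deliver 2→1: n1:foll/t1/[x]
after 16 — deliver 1→2: ·
after 17 — propose(0,'s'): ·
after 18 — deliver 0→3: ·
after 19 — deliver 3→0: ·
after 20 — deliver 0→4: ·
after 21 — deliver 4→0: ·
after 22 — deliver 0→1: ·
after 23 — deliver 1→0: ·
after 24 — timeout(3): n3:cand/t2/[x]
after 25 — propose(4,'r'): ·

2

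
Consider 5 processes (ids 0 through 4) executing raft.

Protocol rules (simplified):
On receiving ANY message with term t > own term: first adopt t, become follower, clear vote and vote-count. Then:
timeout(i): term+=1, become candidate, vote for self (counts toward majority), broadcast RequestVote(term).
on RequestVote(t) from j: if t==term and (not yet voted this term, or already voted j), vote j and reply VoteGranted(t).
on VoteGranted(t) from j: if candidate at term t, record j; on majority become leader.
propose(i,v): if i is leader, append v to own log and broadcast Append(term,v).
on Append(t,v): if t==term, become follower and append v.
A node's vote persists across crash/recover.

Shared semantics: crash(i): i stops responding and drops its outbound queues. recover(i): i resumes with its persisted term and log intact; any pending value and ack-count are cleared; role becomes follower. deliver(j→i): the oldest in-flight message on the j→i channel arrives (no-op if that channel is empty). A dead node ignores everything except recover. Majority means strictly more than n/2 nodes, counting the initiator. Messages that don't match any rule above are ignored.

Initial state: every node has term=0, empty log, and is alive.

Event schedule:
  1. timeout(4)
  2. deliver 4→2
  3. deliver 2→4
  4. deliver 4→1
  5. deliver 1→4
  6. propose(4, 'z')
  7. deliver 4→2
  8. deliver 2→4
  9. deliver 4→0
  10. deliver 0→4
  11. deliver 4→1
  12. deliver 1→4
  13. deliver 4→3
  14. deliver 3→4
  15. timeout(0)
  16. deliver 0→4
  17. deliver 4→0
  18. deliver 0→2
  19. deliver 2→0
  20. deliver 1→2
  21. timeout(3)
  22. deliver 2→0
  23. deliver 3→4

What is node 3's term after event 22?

2

[1] timeout(4) → N4(cand t1 [-])
[2] deliver 4→2 → N2(foll t1 [-])
[3] deliver 2→4 → ∅
[4] deliver 4→1 → N1(foll t1 [-])
[5] deliver 1→4 → N4(lead t1 [-])
[6] propose(4,'z') → N4(lead t1 [z])
[7] deliver 4→2 → N2(foll t1 [z])
[8] deliver 2→4 → ∅
[9] deliver 4→0 → N0(foll t1 [-])
[10] deliver 0→4 → ∅
[11] deliver 4→1 → N1(foll t1 [z])
[12] deliver 1→4 → ∅
[13] deliver 4→3 → N3(foll t1 [-])
[14] deliver 3→4 → ∅
[15] timeout(0) → N0(cand t2 [-])
[16] deliver 0→4 → N4(foll t2 [z])
[17] deliver 4→0 → ∅
[18] deliver 0→2 → N2(foll t2 [z])
[19] deliver 2→0 → ∅
[20] deliver 1→2 → ∅
[21] timeout(3) → N3(cand t2 [-])
[22] deliver 2→0 → ∅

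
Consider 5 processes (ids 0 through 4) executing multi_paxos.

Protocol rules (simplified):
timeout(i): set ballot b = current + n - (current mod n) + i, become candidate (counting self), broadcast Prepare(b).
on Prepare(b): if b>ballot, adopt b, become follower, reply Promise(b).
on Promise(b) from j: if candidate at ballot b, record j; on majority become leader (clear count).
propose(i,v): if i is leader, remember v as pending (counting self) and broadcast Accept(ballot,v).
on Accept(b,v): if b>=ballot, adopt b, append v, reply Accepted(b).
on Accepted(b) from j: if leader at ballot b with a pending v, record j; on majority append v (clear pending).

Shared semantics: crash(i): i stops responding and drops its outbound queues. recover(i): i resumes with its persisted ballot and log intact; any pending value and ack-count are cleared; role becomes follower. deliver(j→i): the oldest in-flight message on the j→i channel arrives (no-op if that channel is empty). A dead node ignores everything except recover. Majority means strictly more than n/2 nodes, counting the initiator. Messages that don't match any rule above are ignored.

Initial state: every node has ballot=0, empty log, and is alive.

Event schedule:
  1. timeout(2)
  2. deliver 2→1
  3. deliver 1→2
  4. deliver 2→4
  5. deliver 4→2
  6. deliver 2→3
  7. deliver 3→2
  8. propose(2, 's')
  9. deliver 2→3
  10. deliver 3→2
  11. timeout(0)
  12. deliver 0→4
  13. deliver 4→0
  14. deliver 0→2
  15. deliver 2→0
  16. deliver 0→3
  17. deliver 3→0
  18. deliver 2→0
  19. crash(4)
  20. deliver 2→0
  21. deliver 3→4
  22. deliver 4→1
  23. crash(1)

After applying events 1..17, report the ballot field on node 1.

7

after 1 — timeout(2): n2:cand/b7/[-]
after 2 — deliver 2→1: n1:foll/b7/[-]
after 3 — deliver 1→2: ·
after 4 — deliver 2→4: n4:foll/b7/[-]
after 5 — deliver 4→2: n2:lead/b7/[-]
after 6 — deliver 2→3: n3:foll/b7/[-]
after 7 — deliver 3→2: ·
after 8 — propose(2,'s'): ·
after 9 — deliver 2→3: n3:foll/b7/[s]
after 10 — deliver 3→2: ·
after 11 — timeout(0): n0:cand/b5/[-]
after 12 — deliver 0→4: ·
after 13 — deliver 4→0: ·
after 14 — deliver 0→2: ·
after 15 — deliver 2→0: n0:foll/b7/[-]
after 16 — deliver 0→3: ·
after 17 — deliver 3→0: ·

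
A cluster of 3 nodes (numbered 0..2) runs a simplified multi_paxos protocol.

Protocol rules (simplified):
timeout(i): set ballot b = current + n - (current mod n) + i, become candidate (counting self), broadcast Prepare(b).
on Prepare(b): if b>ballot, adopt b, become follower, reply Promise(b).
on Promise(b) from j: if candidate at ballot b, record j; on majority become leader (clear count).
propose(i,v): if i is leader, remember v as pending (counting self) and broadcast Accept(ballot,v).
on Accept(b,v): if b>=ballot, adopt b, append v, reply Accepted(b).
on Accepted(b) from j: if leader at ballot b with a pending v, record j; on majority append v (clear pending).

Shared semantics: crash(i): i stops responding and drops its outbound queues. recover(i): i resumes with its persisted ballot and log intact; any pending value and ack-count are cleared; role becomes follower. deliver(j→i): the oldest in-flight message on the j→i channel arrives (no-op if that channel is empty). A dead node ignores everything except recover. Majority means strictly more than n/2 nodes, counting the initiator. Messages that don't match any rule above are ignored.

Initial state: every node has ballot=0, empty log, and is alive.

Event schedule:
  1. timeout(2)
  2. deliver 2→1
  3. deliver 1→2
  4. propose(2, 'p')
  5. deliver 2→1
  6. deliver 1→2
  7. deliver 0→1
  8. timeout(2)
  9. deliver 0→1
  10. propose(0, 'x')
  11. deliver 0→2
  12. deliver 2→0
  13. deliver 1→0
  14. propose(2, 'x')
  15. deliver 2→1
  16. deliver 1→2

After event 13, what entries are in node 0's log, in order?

empty

after 1 — timeout(2): n2:cand/b5/[-]
after 2 — deliver 2→1: n1:foll/b5/[-]
after 3 — deliver 1→2: n2:lead/b5/[-]
after 4 — propose(2,'p'): ·
after 5 — deliver 2→1: n1:foll/b5/[p]
after 6 — deliver 1→2: n2:lead/b5/[p]
after 7 — deliver 0→1: ·
after 8 — timeout(2): n2:cand/b8/[p]
after 9 — deliver 0→1: ·
after 10 — propose(0,'x'): ·
after 11 — deliver 0→2: ·
after 12 — deliver 2→0: n0:foll/b5/[-]
after 13 — deliver 1→0: ·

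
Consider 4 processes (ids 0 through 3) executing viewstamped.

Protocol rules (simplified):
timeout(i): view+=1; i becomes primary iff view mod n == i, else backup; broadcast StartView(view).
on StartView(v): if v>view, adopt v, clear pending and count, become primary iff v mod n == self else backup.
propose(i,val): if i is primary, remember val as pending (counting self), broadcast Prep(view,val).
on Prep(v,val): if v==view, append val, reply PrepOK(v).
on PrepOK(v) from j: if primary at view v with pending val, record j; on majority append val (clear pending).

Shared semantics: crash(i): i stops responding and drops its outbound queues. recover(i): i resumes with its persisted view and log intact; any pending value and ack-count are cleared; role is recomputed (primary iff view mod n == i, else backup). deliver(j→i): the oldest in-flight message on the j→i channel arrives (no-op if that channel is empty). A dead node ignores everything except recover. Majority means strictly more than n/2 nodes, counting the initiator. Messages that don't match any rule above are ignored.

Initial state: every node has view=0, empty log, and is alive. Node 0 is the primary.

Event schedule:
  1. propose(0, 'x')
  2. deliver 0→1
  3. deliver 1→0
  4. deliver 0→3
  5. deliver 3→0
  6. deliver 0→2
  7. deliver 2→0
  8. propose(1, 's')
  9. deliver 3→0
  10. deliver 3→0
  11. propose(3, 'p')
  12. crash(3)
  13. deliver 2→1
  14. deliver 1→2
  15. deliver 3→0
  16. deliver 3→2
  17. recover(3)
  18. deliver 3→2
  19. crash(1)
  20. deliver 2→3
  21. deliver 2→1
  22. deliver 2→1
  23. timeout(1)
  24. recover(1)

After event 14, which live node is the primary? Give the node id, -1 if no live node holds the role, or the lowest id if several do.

0

step 1 propose(0,'x'): —
step 2 deliver 0→1: 1={back,v=0,log=x}
step 3 deliver 1→0: —
step 4 deliver 0→3: 3={back,v=0,log=x}
step 5 deliver 3→0: 0={prim,v=0,log=x}
step 6 deliver 0→2: 2={back,v=0,log=x}
step 7 deliver 2→0: —
step 8 propose(1,'s'): —
step 9 deliver 3→0: —
step 10 deliver 3→0: —
step 11 propose(3,'p'): —
step 12 crash(3): 3={✗back,v=0,log=x}
step 13 deliver 2→1: —
step 14 deliver 1→2: —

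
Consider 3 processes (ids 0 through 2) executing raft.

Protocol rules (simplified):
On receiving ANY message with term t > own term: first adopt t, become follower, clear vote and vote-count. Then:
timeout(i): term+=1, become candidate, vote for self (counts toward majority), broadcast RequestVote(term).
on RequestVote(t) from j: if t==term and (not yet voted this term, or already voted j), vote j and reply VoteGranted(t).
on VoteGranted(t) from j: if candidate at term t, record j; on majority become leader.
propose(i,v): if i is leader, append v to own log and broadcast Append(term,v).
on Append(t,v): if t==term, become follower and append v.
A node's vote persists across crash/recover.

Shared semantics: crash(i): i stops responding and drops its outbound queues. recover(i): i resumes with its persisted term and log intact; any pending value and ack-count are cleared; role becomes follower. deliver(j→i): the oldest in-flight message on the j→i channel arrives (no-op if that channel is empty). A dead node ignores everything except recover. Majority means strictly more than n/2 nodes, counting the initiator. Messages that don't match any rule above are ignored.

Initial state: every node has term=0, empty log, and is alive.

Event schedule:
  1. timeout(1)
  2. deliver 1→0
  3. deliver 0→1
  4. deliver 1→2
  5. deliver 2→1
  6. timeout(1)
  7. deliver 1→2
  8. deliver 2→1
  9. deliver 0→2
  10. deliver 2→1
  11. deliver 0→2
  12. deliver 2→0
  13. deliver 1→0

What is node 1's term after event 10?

2

1. timeout(1):  <1:cand t1 ->
2. deliver 1→0:  <0:foll t1 ->
3. deliver 0→1:  <1:lead t1 ->
4. deliver 1→2:  <2:foll t1 ->
5. deliver 2→1:  nop
6. timeout(1):  <1:cand t2 ->
7. deliver 1→2:  <2:foll t2 ->
8. deliver 2→1:  <1:lead t2 ->
9. deliver 0→2:  nop
10. deliver 2→1:  nop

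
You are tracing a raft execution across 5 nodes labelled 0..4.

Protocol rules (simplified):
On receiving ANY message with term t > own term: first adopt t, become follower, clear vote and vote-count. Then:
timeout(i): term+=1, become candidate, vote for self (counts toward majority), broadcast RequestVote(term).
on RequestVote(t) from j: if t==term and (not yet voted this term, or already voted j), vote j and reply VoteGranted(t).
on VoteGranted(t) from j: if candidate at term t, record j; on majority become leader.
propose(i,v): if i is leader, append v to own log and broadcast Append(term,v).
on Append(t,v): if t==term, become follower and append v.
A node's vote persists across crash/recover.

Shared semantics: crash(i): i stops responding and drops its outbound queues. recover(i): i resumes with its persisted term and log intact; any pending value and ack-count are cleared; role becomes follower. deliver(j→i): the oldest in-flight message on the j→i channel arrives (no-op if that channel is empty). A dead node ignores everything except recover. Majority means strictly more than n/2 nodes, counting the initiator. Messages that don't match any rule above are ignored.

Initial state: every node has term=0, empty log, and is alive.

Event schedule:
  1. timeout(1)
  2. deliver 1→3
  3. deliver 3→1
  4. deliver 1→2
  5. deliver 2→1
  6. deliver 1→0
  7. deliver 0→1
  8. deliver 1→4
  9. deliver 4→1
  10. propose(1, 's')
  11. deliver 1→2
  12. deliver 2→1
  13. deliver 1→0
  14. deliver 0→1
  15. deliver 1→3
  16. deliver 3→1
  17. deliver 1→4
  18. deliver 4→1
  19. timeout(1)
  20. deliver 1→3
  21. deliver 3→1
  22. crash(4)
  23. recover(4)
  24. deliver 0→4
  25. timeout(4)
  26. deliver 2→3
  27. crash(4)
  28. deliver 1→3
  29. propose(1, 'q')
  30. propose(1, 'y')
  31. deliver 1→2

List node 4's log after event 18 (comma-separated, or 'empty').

e1 timeout(1): 1[cand,t=1,-]
e2 deliver 1→3: 3[foll,t=1,-]
e3 deliver 3→1: ·
e4 deliver 1→2: 2[foll,t=1,-]
e5 deliver 2→1: 1[lead,t=1,-]
e6 deliver 1→0: 0[foll,t=1,-]
e7 deliver 0→1: ·
e8 deliver 1→4: 4[foll,t=1,-]
e9 deliver 4→1: ·
e10 propose(1,'s'): 1[lead,t=1,s]
e11 deliver 1→2: 2[foll,t=1,s]
e12 deliver 2→1: ·
e13 deliver 1→0: 0[foll,t=1,s]
e14 deliver 0→1: ·
e15 deliver 1→3: 3[foll,t=1,s]
e16 deliver 3→1: ·
e17 deliver 1→4: 4[foll,t=1,s]
e18 deliver 4→1: ·

s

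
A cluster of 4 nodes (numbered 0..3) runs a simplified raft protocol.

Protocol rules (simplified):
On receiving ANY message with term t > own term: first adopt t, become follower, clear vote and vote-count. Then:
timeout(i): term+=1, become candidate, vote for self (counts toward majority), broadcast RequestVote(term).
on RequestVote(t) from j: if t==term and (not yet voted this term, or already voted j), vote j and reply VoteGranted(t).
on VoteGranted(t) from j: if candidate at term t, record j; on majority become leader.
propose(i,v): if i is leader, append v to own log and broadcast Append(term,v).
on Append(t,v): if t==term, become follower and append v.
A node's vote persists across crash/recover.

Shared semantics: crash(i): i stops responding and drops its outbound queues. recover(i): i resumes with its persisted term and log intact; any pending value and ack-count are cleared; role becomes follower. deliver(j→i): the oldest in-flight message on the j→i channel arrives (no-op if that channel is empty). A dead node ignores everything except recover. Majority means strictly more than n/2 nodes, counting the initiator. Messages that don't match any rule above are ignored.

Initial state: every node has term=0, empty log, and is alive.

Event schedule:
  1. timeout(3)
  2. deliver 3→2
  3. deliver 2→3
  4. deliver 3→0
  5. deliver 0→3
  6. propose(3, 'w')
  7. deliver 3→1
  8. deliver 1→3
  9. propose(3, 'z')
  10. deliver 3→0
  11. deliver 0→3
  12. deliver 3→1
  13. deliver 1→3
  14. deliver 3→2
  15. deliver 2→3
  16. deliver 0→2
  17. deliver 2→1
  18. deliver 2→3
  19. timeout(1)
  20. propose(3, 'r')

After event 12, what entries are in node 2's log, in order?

e1 timeout(3): 3[cand,t=1,-]
e2 deliver 3→2: 2[foll,t=1,-]
e3 deliver 2→3: ·
e4 deliver 3→0: 0[foll,t=1,-]
e5 deliver 0→3: 3[lead,t=1,-]
e6 propose(3,'w'): 3[lead,t=1,w]
e7 deliver 3→1: 1[foll,t=1,-]
e8 deliver 1→3: ·
e9 propose(3,'z'): 3[lead,t=1,w,z]
e10 deliver 3→0: 0[foll,t=1,w]
e11 deliver 0→3: ·
e12 deliver 3→1: 1[foll,t=1,w]

empty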